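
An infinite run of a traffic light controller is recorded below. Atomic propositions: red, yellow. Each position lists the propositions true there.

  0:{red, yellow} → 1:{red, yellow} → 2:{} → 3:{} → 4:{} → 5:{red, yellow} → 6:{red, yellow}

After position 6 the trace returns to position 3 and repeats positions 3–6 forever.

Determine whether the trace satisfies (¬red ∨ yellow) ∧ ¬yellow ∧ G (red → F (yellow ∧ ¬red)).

No

red → F (yellow ∧ ¬red) must hold at every position from 0 onward. It fails at position 0, so G (red → F (yellow ∧ ¬red)) is false.
Positions where red holds: 0, 1, 5, 6.
Check F (yellow ∧ ¬red) at each: 0→fails, 1→fails, 5→fails, 6→fails.
At position 0: (¬red ∨ yellow) ∧ ¬yellow is false; G (red → F (yellow ∧ ¬red)) is false; so (¬red ∨ yellow) ∧ ¬yellow ∧ G (red → F (yellow ∧ ¬red)) is false.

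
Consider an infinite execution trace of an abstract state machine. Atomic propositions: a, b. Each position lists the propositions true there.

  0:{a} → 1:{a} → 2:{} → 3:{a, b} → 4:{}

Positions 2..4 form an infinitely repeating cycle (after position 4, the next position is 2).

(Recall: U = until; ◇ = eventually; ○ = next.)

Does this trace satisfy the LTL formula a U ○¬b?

Holds

Walking from position 0: ○¬b first holds at position 0, and a holds at every earlier position along the way, so a U ○¬b holds.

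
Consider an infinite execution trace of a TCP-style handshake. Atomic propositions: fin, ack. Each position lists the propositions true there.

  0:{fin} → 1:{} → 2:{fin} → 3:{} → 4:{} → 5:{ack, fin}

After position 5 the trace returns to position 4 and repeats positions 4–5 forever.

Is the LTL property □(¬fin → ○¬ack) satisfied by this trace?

Does not hold

¬fin → ○¬ack must hold at every position from 0 onward. It fails at position 4, so □(¬fin → ○¬ack) is false.
Positions where ¬fin holds: 1, 3, 4.
Check ○¬ack at each: 1→ok, 3→ok, 4→fails.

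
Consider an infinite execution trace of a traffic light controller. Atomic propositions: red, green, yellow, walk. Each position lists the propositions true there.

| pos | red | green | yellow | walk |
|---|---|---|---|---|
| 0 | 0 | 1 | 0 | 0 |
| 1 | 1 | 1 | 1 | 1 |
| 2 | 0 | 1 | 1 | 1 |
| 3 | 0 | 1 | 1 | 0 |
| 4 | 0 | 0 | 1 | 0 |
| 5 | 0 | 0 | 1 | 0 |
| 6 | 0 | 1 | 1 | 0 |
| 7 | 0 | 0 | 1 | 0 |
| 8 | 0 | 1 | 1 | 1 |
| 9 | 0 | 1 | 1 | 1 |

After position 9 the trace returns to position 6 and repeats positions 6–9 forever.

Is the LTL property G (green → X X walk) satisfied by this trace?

green → X X walk must hold at every position from 0 onward. It fails at position 1, so G (green → X X walk) is false.
Positions where green holds: 0, 1, 2, 3, 6, 8, 9.
Check X X walk at each: 0→ok, 1→fails, 2→fails, 3→fails, 6→ok, 8→fails, 9→fails.

No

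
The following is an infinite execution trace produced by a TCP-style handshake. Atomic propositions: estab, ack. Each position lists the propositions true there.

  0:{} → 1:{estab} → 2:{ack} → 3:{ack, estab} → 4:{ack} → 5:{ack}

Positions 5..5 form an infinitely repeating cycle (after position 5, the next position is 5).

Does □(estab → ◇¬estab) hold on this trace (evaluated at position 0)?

Yes

estab → ◇¬estab holds at every position 0..5, and those are all positions ever visited, so □(estab → ◇¬estab) holds.
Positions where estab holds: 1, 3.
Check ◇¬estab at each: 1→ok, 3→ok.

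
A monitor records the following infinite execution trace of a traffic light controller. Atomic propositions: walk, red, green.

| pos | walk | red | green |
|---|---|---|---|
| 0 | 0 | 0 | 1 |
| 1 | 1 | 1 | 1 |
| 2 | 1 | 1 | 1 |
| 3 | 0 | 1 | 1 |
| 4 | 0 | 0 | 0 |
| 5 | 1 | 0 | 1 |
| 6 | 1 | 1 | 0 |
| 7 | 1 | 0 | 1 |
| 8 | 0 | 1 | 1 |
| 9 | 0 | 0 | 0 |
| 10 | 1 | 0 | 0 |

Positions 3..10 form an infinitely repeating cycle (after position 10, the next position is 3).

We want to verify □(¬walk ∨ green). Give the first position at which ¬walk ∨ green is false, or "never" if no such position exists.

Check ¬walk ∨ green at each position in order: 0 ✓, 1 ✓, 2 ✓, 3 ✓, 4 ✓, 5 ✓.
At position 6 the labels are {red, walk}, so ¬walk ∨ green is false there. This is the first violation.

6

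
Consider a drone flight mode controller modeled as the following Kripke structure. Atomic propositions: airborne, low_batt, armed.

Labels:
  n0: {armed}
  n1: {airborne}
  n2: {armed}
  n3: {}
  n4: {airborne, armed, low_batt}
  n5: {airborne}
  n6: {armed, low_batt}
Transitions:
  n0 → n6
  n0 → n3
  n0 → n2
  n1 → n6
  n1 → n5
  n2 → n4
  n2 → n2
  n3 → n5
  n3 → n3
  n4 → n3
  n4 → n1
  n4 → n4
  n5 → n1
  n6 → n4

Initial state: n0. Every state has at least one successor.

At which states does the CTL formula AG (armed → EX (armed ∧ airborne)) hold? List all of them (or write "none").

States satisfying armed → EX (armed ∧ airborne): {n1, n2, n3, n4, n5, n6}.
States satisfying AG (armed → EX (armed ∧ airborne)): {n1, n2, n3, n4, n5, n6}.

{n1, n2, n3, n4, n5, n6}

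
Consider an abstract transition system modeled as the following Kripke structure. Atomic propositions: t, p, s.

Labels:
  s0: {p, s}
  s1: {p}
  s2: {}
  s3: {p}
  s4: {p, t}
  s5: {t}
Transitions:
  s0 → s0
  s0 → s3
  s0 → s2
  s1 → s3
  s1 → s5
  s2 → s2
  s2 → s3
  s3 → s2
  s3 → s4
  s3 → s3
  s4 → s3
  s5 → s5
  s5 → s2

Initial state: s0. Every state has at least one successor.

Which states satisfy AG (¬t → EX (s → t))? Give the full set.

{s0, s1, s2, s3, s4, s5}

States satisfying ¬t → EX (s → t): {s0, s1, s2, s3, s4, s5}.
States satisfying AG (¬t → EX (s → t)): {s0, s1, s2, s3, s4, s5}.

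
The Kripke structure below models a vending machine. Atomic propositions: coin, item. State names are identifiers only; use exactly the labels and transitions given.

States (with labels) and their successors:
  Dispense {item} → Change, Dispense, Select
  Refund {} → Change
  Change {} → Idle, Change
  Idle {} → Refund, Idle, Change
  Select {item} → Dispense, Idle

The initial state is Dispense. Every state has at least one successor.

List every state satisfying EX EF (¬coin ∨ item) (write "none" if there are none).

{Dispense, Refund, Change, Idle, Select}

States satisfying EF (¬coin ∨ item): {Dispense, Refund, Change, Idle, Select}.
States satisfying EX EF (¬coin ∨ item): {Dispense, Refund, Change, Idle, Select}.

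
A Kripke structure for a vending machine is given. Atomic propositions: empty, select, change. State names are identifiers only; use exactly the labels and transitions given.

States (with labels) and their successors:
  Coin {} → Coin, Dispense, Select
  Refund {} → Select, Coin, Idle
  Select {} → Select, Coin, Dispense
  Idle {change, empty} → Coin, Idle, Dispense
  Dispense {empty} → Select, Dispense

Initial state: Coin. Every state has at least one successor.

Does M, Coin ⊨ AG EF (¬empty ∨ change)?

Yes

States satisfying EF (¬empty ∨ change): {Coin, Refund, Select, Idle, Dispense}.
States satisfying AG EF (¬empty ∨ change): {Coin, Refund, Select, Idle, Dispense}.
Every state reachable from Coin satisfies EF (¬empty ∨ change).
Coin ∈ Sat(AG EF (¬empty ∨ change)).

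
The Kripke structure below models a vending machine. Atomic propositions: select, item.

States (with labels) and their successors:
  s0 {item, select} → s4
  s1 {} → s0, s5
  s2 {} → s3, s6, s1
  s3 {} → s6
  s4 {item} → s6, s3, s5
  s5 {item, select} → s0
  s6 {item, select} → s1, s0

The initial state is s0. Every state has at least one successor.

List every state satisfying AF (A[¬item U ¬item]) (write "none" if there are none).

States satisfying A[¬item U ¬item]: {s1, s2, s3}.
States satisfying AF (A[¬item U ¬item]): {s1, s2, s3}.

{s1, s2, s3}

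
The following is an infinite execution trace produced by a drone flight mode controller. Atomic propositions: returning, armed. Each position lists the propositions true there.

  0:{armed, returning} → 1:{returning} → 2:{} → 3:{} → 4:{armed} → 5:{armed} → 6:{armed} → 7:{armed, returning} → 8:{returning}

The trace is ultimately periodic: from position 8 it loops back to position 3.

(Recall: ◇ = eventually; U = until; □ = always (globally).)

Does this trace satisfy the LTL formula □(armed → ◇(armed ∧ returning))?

armed → ◇(armed ∧ returning) holds at every position 0..8, and those are all positions ever visited, so □(armed → ◇(armed ∧ returning)) holds.
Positions where armed holds: 0, 4, 5, 6, 7.
Check ◇(armed ∧ returning) at each: 0→ok, 4→ok, 5→ok, 6→ok, 7→ok.

Holds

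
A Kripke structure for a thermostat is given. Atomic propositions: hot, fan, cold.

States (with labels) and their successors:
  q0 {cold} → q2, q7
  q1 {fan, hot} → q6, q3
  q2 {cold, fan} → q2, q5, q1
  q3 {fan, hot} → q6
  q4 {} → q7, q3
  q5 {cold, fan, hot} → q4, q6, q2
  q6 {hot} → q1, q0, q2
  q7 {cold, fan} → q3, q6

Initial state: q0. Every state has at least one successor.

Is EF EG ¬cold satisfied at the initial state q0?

Satisfied

States satisfying EG ¬cold: {q1, q3, q4, q6}.
States satisfying EF EG ¬cold: {q0, q1, q2, q3, q4, q5, q6, q7}.
Some path from q0 reaches a state where EG ¬cold holds.
q0 ∈ Sat(EF EG ¬cold).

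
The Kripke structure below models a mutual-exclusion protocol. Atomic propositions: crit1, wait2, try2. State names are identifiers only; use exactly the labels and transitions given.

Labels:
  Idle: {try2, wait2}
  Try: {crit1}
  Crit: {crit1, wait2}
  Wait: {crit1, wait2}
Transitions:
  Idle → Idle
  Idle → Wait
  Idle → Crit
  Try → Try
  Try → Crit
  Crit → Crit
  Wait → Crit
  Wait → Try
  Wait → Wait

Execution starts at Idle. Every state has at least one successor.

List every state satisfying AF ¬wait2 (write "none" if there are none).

{Try}

States satisfying ¬wait2: {Try}.
States satisfying AF ¬wait2: {Try}.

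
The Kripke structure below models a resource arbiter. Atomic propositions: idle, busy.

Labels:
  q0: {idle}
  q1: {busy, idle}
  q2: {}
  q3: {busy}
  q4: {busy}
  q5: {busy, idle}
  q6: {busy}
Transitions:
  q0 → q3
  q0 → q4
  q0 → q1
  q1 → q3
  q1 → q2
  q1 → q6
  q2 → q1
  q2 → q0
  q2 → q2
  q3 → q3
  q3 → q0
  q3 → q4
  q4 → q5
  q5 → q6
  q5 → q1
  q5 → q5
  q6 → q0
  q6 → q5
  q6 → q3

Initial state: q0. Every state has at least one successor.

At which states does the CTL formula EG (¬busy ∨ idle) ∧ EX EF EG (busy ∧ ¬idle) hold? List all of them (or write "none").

{q0, q1, q2, q5}

States satisfying ¬busy ∨ idle: {q0, q1, q2, q5}.
States satisfying EG (¬busy ∨ idle): {q0, q1, q2, q5}.
States satisfying EF EG (busy ∧ ¬idle): {q0, q1, q2, q3, q4, q5, q6}.
States satisfying EX EF EG (busy ∧ ¬idle): {q0, q1, q2, q3, q4, q5, q6}.
States satisfying EG (¬busy ∨ idle) ∧ EX EF EG (busy ∧ ¬idle): {q0, q1, q2, q5}.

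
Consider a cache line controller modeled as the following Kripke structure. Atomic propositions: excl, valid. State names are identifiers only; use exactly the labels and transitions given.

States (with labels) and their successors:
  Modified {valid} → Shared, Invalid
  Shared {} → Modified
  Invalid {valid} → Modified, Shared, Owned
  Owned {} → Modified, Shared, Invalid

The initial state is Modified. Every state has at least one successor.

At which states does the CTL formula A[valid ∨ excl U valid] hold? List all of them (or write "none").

States satisfying valid ∨ excl: {Modified, Invalid}.
States satisfying valid: {Modified, Invalid}.
States satisfying A[valid ∨ excl U valid]: {Modified, Invalid}.

{Modified, Invalid}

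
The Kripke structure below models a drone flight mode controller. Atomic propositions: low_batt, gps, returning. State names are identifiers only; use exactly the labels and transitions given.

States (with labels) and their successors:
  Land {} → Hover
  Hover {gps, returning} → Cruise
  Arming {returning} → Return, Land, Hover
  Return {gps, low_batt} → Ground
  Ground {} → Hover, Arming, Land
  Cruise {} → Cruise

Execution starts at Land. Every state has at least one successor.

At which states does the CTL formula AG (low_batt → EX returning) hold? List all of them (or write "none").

{Land, Hover, Cruise}

States satisfying low_batt → EX returning: {Land, Hover, Arming, Ground, Cruise}.
States satisfying AG (low_batt → EX returning): {Land, Hover, Cruise}.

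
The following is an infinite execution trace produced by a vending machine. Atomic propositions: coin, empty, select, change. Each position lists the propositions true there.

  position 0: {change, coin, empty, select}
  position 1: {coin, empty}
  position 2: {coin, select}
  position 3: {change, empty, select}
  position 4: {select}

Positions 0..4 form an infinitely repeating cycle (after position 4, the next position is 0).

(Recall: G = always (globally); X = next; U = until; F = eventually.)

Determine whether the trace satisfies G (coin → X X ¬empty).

Violated

coin → X X ¬empty must hold at every position from 0 onward. It fails at position 1, so G (coin → X X ¬empty) is false.
Positions where coin holds: 0, 1, 2.
Check X X ¬empty at each: 0→ok, 1→fails, 2→ok.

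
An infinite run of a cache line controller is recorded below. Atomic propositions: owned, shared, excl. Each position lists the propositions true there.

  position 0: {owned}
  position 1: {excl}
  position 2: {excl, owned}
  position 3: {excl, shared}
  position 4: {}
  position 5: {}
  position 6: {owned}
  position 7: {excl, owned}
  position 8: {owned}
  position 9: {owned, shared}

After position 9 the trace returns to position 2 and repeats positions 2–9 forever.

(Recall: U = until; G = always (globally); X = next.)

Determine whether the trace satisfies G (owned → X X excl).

Violated

owned → X X excl must hold at every position from 0 onward. It fails at position 2, so G (owned → X X excl) is false.
Positions where owned holds: 0, 2, 6, 7, 8, 9.
Check X X excl at each: 0→ok, 2→fails, 6→fails, 7→fails, 8→ok, 9→ok.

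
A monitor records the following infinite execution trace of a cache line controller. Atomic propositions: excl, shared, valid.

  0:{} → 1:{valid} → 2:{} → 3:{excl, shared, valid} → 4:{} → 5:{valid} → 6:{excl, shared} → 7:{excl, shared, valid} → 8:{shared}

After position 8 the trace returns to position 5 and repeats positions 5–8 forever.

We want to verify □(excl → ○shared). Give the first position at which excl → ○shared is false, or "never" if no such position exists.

3

Check excl → ○shared at each position in order: 0 ✓, 1 ✓, 2 ✓.
At position 3 the labels are {excl, shared, valid} and the next position 4 has {}, so excl → ○shared is false there. This is the first violation.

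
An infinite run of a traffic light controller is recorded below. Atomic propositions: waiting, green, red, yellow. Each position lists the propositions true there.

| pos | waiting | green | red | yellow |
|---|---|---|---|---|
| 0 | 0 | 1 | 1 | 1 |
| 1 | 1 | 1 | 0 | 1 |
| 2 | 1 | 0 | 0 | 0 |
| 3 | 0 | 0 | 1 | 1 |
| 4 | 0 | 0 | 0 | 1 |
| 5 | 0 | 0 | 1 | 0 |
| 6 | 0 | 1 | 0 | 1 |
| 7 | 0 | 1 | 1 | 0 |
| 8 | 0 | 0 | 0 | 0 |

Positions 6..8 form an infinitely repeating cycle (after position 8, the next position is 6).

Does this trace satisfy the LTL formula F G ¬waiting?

Holds

G ¬waiting holds at position 3, which is reachable from 0, so F G ¬waiting holds.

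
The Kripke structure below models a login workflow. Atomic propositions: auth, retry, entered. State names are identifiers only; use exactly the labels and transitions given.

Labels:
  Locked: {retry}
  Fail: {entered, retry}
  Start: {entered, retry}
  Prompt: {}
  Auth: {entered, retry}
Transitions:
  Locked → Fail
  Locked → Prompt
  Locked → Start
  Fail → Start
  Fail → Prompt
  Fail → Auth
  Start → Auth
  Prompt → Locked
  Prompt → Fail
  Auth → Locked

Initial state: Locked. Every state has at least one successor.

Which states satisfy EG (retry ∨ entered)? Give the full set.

States satisfying retry ∨ entered: {Locked, Fail, Start, Auth}.
States satisfying EG (retry ∨ entered): {Locked, Fail, Start, Auth}.

{Locked, Fail, Start, Auth}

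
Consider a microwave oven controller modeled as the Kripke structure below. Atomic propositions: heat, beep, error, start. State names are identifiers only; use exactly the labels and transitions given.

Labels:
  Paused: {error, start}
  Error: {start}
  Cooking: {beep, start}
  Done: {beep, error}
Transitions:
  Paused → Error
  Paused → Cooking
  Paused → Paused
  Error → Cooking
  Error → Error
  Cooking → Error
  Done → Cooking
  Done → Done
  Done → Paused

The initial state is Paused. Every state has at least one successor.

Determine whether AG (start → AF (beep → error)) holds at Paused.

Holds

States satisfying start → AF (beep → error): {Paused, Error, Cooking, Done}.
States satisfying AG (start → AF (beep → error)): {Paused, Error, Cooking, Done}.
Every state reachable from Paused satisfies start → AF (beep → error).
Paused ∈ Sat(AG (start → AF (beep → error))).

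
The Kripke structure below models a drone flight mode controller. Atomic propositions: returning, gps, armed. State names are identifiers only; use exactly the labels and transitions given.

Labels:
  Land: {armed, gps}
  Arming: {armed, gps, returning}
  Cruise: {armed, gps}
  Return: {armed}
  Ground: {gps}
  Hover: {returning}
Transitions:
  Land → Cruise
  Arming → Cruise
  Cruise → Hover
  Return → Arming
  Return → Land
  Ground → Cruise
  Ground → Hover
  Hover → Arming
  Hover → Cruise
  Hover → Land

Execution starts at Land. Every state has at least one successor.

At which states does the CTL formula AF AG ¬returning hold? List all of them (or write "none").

none

States satisfying AG ¬returning: ∅.
States satisfying AF AG ¬returning: ∅.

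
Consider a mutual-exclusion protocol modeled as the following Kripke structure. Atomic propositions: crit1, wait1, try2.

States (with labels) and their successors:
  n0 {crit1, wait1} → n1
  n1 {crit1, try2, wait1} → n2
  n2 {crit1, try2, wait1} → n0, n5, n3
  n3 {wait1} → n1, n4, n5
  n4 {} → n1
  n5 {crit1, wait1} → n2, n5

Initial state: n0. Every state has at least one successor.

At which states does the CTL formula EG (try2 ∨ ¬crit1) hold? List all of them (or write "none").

{n1, n2, n3, n4}

States satisfying try2 ∨ ¬crit1: {n1, n2, n3, n4}.
States satisfying EG (try2 ∨ ¬crit1): {n1, n2, n3, n4}.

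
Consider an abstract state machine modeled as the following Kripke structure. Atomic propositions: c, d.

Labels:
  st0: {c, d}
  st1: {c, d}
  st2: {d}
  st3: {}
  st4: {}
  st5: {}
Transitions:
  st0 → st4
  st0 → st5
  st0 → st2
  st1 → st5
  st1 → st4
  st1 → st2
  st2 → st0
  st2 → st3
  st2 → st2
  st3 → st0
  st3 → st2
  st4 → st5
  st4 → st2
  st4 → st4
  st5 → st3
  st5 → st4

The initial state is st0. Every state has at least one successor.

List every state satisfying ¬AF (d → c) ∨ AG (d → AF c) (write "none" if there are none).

{st2}

States satisfying d → c: {st0, st1, st3, st4, st5}.
States satisfying AF (d → c): {st0, st1, st3, st4, st5}.
States satisfying ¬AF (d → c): {st2}.
States satisfying d → AF c: {st0, st1, st3, st4, st5}.
States satisfying AG (d → AF c): ∅.
States satisfying ¬AF (d → c) ∨ AG (d → AF c): {st2}.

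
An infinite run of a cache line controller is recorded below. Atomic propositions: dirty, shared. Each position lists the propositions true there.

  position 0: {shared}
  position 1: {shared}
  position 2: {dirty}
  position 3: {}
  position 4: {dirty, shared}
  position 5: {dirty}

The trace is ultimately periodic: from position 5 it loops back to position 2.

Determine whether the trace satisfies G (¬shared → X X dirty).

¬shared → X X dirty must hold at every position from 0 onward. It fails at position 5, so G (¬shared → X X dirty) is false.
Positions where ¬shared holds: 2, 3, 5.
Check X X dirty at each: 2→ok, 3→ok, 5→fails.

No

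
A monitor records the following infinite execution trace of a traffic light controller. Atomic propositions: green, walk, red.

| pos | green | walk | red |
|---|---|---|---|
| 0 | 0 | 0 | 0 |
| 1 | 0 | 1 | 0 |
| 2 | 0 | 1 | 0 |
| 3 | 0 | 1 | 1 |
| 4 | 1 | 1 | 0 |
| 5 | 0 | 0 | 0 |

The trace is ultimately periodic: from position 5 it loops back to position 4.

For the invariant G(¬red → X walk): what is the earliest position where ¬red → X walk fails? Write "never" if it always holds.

Check ¬red → X walk at each position in order: 0 ✓, 1 ✓, 2 ✓, 3 ✓.
At position 4 the labels are {green, walk} and the next position 5 has {}, so ¬red → X walk is false there. This is the first violation.

4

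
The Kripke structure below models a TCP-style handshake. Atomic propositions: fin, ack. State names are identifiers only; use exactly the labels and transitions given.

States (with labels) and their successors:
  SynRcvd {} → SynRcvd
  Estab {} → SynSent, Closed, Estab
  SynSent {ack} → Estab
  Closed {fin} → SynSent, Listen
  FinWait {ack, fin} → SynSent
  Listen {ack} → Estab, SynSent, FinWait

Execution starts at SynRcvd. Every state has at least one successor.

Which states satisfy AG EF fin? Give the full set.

States satisfying EF fin: {Estab, SynSent, Closed, FinWait, Listen}.
States satisfying AG EF fin: {Estab, SynSent, Closed, FinWait, Listen}.

{Estab, SynSent, Closed, FinWait, Listen}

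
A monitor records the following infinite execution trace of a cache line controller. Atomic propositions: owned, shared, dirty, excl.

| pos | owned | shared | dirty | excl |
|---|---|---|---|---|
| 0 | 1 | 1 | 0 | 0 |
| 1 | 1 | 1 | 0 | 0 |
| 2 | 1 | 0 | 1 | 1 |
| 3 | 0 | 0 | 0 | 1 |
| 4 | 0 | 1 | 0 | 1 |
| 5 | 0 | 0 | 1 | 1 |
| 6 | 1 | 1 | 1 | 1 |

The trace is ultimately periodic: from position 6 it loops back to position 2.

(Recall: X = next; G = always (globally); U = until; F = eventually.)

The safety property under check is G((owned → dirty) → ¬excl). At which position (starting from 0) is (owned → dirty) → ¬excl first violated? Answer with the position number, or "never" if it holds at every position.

2

Check (owned → dirty) → ¬excl at each position in order: 0 ✓, 1 ✓.
At position 2 the labels are {dirty, excl, owned}, so (owned → dirty) → ¬excl is false there. This is the first violation.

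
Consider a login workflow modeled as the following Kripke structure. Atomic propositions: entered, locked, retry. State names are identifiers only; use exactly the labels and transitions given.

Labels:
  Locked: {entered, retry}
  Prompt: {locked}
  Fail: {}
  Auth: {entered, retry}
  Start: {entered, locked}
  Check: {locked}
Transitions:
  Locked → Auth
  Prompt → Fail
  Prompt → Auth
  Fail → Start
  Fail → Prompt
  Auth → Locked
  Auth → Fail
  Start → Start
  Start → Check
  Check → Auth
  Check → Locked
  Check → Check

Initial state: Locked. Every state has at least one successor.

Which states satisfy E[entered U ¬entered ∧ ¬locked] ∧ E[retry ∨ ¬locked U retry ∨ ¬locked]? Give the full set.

{Locked, Fail, Auth}

States satisfying entered: {Locked, Auth, Start}.
States satisfying ¬entered ∧ ¬locked: {Fail}.
States satisfying E[entered U ¬entered ∧ ¬locked]: {Locked, Fail, Auth}.
States satisfying retry ∨ ¬locked: {Locked, Fail, Auth}.
States satisfying E[retry ∨ ¬locked U retry ∨ ¬locked]: {Locked, Fail, Auth}.
States satisfying E[entered U ¬entered ∧ ¬locked] ∧ E[retry ∨ ¬locked U retry ∨ ¬locked]: {Locked, Fail, Auth}.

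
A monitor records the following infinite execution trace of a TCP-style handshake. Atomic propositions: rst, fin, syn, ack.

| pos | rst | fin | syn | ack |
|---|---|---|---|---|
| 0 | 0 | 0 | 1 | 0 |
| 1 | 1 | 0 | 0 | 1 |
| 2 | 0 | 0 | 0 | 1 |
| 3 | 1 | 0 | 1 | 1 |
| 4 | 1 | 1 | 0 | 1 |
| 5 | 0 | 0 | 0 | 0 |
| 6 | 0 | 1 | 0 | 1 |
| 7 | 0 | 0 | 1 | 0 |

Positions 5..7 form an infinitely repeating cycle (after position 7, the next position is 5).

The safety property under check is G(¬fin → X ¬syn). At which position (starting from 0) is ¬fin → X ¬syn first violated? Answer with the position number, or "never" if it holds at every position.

2

Check ¬fin → X ¬syn at each position in order: 0 ✓, 1 ✓.
At position 2 the labels are {ack} and the next position 3 has {ack, rst, syn}, so ¬fin → X ¬syn is false there. This is the first violation.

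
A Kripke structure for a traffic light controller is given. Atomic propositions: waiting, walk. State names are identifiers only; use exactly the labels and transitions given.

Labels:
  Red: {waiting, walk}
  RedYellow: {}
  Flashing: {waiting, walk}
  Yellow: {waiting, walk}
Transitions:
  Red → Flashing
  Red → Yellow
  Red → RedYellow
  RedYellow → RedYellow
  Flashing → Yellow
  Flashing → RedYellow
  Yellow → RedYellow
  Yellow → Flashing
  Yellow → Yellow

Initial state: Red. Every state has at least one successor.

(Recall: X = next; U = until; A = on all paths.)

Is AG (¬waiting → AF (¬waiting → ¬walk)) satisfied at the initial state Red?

Satisfied

States satisfying ¬waiting → AF (¬waiting → ¬walk): {Red, RedYellow, Flashing, Yellow}.
States satisfying AG (¬waiting → AF (¬waiting → ¬walk)): {Red, RedYellow, Flashing, Yellow}.
Every state reachable from Red satisfies ¬waiting → AF (¬waiting → ¬walk).
Red ∈ Sat(AG (¬waiting → AF (¬waiting → ¬walk))).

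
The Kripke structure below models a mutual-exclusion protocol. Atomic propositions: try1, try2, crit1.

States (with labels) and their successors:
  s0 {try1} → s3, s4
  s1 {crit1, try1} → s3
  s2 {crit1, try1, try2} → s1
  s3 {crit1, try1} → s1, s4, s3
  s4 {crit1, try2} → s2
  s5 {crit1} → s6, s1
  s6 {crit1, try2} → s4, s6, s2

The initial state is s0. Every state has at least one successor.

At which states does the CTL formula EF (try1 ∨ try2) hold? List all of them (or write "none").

States satisfying try1 ∨ try2: {s0, s1, s2, s3, s4, s6}.
States satisfying EF (try1 ∨ try2): {s0, s1, s2, s3, s4, s5, s6}.

{s0, s1, s2, s3, s4, s5, s6}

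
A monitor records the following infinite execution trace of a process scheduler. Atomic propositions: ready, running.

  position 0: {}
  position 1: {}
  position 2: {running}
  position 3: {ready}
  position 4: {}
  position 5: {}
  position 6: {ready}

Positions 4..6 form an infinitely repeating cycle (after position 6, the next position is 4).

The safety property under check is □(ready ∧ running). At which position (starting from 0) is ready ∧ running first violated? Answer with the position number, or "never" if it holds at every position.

0

At position 0 the labels are {}, so ready ∧ running is false there. This is the first violation.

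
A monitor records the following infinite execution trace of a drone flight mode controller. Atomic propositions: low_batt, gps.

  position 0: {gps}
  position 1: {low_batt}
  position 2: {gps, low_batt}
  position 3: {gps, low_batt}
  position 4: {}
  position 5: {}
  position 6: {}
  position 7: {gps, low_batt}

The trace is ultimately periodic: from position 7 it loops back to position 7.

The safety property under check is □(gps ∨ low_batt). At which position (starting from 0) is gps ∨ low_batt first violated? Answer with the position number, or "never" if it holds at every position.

Check gps ∨ low_batt at each position in order: 0 ✓, 1 ✓, 2 ✓, 3 ✓.
At position 4 the labels are {}, so gps ∨ low_batt is false there. This is the first violation.

4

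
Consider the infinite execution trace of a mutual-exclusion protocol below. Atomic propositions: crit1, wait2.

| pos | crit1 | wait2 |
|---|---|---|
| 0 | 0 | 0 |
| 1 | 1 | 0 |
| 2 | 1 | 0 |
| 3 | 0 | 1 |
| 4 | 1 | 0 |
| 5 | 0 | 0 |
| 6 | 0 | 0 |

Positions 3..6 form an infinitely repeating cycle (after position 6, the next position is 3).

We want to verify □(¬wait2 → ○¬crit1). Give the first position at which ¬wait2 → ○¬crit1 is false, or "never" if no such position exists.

0

At position 0 the labels are {} and the next position 1 has {crit1}, so ¬wait2 → ○¬crit1 is false there. This is the first violation.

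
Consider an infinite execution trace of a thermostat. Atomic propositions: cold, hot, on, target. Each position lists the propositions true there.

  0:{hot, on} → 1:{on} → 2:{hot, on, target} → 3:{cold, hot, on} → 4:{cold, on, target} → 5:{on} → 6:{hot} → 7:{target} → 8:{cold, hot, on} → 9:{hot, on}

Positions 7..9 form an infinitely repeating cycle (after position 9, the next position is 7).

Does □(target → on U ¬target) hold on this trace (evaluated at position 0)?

target → on U ¬target must hold at every position from 0 onward. It fails at position 7, so □(target → on U ¬target) is false.
Positions where target holds: 2, 4, 7.
Check on U ¬target at each: 2→ok, 4→ok, 7→fails.

Does not hold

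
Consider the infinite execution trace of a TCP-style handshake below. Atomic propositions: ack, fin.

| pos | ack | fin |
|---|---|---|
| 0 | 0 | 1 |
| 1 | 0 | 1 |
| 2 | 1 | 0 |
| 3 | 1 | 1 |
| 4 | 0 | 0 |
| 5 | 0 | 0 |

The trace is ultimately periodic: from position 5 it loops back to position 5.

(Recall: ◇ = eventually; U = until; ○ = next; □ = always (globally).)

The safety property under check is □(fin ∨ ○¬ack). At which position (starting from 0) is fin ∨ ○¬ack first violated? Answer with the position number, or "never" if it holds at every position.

Check fin ∨ ○¬ack at each position in order: 0 ✓, 1 ✓.
At position 2 the labels are {ack} and the next position 3 has {ack, fin}, so fin ∨ ○¬ack is false there. This is the first violation.

2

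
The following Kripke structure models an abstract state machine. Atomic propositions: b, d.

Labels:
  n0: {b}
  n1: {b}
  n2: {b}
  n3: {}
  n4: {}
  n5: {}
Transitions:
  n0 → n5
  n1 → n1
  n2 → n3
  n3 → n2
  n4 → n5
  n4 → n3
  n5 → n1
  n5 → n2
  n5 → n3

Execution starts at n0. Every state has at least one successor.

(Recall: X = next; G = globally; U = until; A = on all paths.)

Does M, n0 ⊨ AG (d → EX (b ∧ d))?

States satisfying d → EX (b ∧ d): {n0, n1, n2, n3, n4, n5}.
States satisfying AG (d → EX (b ∧ d)): {n0, n1, n2, n3, n4, n5}.
Every state reachable from n0 satisfies d → EX (b ∧ d).
n0 ∈ Sat(AG (d → EX (b ∧ d))).

Yes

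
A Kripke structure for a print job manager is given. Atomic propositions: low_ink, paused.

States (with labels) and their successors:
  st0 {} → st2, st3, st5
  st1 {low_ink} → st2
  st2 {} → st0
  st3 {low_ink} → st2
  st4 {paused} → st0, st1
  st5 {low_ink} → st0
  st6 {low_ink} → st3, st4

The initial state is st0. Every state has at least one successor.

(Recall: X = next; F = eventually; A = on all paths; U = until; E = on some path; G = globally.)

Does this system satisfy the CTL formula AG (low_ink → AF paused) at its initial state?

States satisfying low_ink → AF paused: {st0, st2, st4}.
States satisfying AG (low_ink → AF paused): ∅.
st3 is reachable from st0 and violates low_ink → AF paused, so AG fails at st0.
st0 ∉ Sat(AG (low_ink → AF paused)).

Violated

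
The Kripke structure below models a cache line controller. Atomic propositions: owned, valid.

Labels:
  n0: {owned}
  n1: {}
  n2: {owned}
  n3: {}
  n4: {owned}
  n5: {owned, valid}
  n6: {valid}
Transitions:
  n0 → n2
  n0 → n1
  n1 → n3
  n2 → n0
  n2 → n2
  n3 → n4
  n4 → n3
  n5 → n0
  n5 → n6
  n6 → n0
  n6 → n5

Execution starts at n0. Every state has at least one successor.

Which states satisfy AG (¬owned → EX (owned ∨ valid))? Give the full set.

{n3, n4}

States satisfying ¬owned → EX (owned ∨ valid): {n0, n2, n3, n4, n5, n6}.
States satisfying AG (¬owned → EX (owned ∨ valid)): {n3, n4}.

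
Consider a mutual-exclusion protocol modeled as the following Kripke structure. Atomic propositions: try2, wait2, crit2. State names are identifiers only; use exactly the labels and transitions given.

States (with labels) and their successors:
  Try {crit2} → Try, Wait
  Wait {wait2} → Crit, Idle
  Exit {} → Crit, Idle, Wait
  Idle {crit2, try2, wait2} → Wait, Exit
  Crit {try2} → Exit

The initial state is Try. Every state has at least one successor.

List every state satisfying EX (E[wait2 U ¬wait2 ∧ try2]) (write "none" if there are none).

States satisfying E[wait2 U ¬wait2 ∧ try2]: {Wait, Idle, Crit}.
States satisfying EX (E[wait2 U ¬wait2 ∧ try2]): {Try, Wait, Exit, Idle}.

{Try, Wait, Exit, Idle}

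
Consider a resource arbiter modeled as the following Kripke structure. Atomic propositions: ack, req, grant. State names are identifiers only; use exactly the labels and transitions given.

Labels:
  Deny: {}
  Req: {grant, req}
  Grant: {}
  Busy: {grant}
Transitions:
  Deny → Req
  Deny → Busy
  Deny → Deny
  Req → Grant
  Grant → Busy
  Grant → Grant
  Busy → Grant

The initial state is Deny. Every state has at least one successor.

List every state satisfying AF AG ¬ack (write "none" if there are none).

{Deny, Req, Grant, Busy}

States satisfying AG ¬ack: {Deny, Req, Grant, Busy}.
States satisfying AF AG ¬ack: {Deny, Req, Grant, Busy}.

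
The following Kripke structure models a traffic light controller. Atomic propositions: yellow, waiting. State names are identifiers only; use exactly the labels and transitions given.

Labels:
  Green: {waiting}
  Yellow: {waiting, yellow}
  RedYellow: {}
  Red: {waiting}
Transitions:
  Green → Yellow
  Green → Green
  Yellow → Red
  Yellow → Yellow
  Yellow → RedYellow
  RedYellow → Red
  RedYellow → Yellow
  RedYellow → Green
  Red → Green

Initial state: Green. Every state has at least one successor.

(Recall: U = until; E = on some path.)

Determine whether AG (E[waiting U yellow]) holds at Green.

States satisfying E[waiting U yellow]: {Green, Yellow, Red}.
States satisfying AG (E[waiting U yellow]): ∅.
RedYellow is reachable from Green and violates E[waiting U yellow], so AG fails at Green.
Green ∉ Sat(AG (E[waiting U yellow])).

Does not hold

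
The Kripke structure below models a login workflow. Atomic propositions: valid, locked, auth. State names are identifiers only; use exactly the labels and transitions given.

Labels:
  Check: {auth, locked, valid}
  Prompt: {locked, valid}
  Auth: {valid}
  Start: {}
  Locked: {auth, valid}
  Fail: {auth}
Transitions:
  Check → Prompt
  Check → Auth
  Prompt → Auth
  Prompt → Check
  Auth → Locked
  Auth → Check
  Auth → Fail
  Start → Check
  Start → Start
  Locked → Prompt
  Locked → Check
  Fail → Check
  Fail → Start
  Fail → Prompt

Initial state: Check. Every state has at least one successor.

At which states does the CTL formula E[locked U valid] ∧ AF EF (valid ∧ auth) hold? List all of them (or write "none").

{Check, Prompt, Auth, Locked}

States satisfying locked: {Check, Prompt}.
States satisfying valid: {Check, Prompt, Auth, Locked}.
States satisfying E[locked U valid]: {Check, Prompt, Auth, Locked}.
States satisfying EF (valid ∧ auth): {Check, Prompt, Auth, Start, Locked, Fail}.
States satisfying AF EF (valid ∧ auth): {Check, Prompt, Auth, Start, Locked, Fail}.
States satisfying E[locked U valid] ∧ AF EF (valid ∧ auth): {Check, Prompt, Auth, Locked}.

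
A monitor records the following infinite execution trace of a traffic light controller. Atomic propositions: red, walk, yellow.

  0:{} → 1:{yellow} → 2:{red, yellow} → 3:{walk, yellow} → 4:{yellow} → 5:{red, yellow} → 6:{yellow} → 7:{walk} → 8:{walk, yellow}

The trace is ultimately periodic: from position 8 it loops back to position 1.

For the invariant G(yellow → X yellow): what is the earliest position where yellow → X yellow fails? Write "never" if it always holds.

6

Check yellow → X yellow at each position in order: 0 ✓, 1 ✓, 2 ✓, 3 ✓, 4 ✓, 5 ✓.
At position 6 the labels are {yellow} and the next position 7 has {walk}, so yellow → X yellow is false there. This is the first violation.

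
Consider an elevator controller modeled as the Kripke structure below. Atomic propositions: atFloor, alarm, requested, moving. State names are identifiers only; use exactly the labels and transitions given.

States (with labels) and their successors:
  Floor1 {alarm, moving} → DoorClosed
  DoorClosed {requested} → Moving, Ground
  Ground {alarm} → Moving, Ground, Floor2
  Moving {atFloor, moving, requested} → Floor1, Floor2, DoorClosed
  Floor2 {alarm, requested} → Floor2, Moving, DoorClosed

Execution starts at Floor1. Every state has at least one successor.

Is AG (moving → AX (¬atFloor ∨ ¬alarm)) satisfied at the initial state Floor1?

States satisfying moving → AX (¬atFloor ∨ ¬alarm): {Floor1, DoorClosed, Ground, Moving, Floor2}.
States satisfying AG (moving → AX (¬atFloor ∨ ¬alarm)): {Floor1, DoorClosed, Ground, Moving, Floor2}.
Every state reachable from Floor1 satisfies moving → AX (¬atFloor ∨ ¬alarm).
Floor1 ∈ Sat(AG (moving → AX (¬atFloor ∨ ¬alarm))).

Satisfied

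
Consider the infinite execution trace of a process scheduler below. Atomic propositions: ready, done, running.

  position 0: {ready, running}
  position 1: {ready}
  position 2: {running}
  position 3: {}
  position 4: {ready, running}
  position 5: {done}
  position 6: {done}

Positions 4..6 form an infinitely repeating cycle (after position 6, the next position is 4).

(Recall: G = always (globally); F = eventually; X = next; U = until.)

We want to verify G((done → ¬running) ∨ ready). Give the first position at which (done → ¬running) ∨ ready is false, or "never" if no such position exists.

(done → ¬running) ∨ ready holds at every position 0..6, and those are all the positions the trace ever visits, so the invariant G((done → ¬running) ∨ ready) is never violated.

never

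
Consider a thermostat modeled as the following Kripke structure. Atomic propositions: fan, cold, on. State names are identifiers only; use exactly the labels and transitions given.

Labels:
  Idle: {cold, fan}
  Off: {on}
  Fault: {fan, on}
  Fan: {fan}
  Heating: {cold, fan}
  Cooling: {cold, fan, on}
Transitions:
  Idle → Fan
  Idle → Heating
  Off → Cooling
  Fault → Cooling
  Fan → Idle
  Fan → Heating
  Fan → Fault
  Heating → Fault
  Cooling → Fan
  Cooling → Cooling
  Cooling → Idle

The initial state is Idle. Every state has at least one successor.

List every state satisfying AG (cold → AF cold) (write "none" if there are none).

{Idle, Off, Fault, Fan, Heating, Cooling}

States satisfying cold → AF cold: {Idle, Off, Fault, Fan, Heating, Cooling}.
States satisfying AG (cold → AF cold): {Idle, Off, Fault, Fan, Heating, Cooling}.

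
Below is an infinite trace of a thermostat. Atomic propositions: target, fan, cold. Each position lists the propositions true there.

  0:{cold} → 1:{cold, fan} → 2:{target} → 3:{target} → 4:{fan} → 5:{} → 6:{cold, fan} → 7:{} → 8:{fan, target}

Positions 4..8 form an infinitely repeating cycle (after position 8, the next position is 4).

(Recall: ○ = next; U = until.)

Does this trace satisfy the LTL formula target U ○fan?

Holds

Walking from position 0: ○fan first holds at position 0, and target holds at every earlier position along the way, so target U ○fan holds.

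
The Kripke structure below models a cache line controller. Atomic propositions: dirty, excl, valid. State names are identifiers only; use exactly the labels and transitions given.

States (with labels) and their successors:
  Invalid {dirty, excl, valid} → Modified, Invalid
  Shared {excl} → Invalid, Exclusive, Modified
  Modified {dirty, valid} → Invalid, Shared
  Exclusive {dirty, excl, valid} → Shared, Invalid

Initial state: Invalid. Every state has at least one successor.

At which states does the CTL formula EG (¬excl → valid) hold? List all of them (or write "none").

States satisfying ¬excl → valid: {Invalid, Shared, Modified, Exclusive}.
States satisfying EG (¬excl → valid): {Invalid, Shared, Modified, Exclusive}.

{Invalid, Shared, Modified, Exclusive}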